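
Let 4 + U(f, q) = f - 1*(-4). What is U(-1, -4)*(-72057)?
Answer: 72057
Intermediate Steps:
U(f, q) = f (U(f, q) = -4 + (f - 1*(-4)) = -4 + (f + 4) = -4 + (4 + f) = f)
U(-1, -4)*(-72057) = -1*(-72057) = 72057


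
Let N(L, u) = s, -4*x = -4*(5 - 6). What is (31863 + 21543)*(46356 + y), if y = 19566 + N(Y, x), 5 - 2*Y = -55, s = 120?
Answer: 3527039052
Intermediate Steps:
x = -1 (x = -(-1)*(5 - 6) = -(-1)*(-1) = -¼*4 = -1)
Y = 30 (Y = 5/2 - ½*(-55) = 5/2 + 55/2 = 30)
N(L, u) = 120
y = 19686 (y = 19566 + 120 = 19686)
(31863 + 21543)*(46356 + y) = (31863 + 21543)*(46356 + 19686) = 53406*66042 = 3527039052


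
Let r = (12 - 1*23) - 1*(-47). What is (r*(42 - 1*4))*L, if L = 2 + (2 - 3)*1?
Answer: 1368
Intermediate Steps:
r = 36 (r = (12 - 23) + 47 = -11 + 47 = 36)
L = 1 (L = 2 - 1*1 = 2 - 1 = 1)
(r*(42 - 1*4))*L = (36*(42 - 1*4))*1 = (36*(42 - 4))*1 = (36*38)*1 = 1368*1 = 1368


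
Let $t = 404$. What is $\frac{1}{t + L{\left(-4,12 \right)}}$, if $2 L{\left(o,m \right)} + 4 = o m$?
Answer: $\frac{1}{378} \approx 0.0026455$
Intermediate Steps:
$L{\left(o,m \right)} = -2 + \frac{m o}{2}$ ($L{\left(o,m \right)} = -2 + \frac{o m}{2} = -2 + \frac{m o}{2}$)
$\frac{1}{t + L{\left(-4,12 \right)}} = \frac{1}{404 + \left(-2 + \frac{1}{2} \cdot 12 \left(-4\right)\right)} = \frac{1}{404 - 26} = \frac{1}{378}$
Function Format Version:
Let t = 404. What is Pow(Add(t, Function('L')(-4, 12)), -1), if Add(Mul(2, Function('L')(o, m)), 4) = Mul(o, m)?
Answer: Rational(1, 378) ≈ 0.0026455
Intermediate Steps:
Function('L')(o, m) = Add(-2, Mul(Rational(1, 2), m, o)) (Function('L')(o, m) = Add(-2, Mul(Rational(1, 2), Mul(o, m))) = Add(-2, Mul(Rational(1, 2), Mul(m, o))) = Add(-2, Mul(Rational(1, 2), m, o)))
Pow(Add(t, Function('L')(-4, 12)), -1) = Pow(Add(404, Add(-2, Mul(Rational(1, 2), 12, -4))), -1) = Pow(Add(404, Add(-2, -24)), -1) = Pow(Add(404, -26), -1) = Pow(378, -1) = Rational(1, 378)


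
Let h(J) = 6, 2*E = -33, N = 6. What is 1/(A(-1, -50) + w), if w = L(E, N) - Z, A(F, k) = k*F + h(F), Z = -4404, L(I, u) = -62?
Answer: 1/4398 ≈ 0.00022738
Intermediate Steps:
E = -33/2 (E = (1/2)*(-33) = -33/2 ≈ -16.500)
A(F, k) = 6 + F*k (A(F, k) = k*F + 6 = F*k + 6 = 6 + F*k)
w = 4342 (w = -62 - 1*(-4404) = -62 + 4404 = 4342)
1/(A(-1, -50) + w) = 1/((6 - 1*(-50)) + 4342) = 1/((6 + 50) + 4342) = 1/(56 + 4342) = 1/4398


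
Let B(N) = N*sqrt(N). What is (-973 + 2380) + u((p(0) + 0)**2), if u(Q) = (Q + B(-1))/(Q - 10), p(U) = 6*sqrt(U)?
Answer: 1407 + I/10 ≈ 1407.0 + 0.1*I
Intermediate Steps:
B(N) = N**(3/2)
u(Q) = (Q - I)/(-10 + Q) (u(Q) = (Q + (-1)**(3/2))/(Q - 10) = (Q - I)/(-10 + Q))
(-973 + 2380) + u((p(0) + 0)**2) = (-973 + 2380) + ((6*sqrt(0) + 0)**2 - I)/(-10 + (6*sqrt(0) + 0)**2) = 1407 + ((6*0 + 0)**2 - I)/(-10 + (6*0 + 0)**2) = 1407 + ((0 + 0)**2 - I)/(-10 + (0 + 0)**2) = 1407 + (0**2 - I)/(-10 + 0**2) = 1407 + (0 - I)/(-10 + 0) = 1407 + (-I)/(-10) = 1407 - (-1)*I/10 = 1407 + I/10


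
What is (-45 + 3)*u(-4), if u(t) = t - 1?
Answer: 210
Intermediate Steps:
u(t) = -1 + t
(-45 + 3)*u(-4) = (-45 + 3)*(-1 - 4) = -42*(-5) = 210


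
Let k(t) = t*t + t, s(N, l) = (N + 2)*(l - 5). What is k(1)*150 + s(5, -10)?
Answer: 195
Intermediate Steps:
s(N, l) = (-5 + l)*(2 + N) (s(N, l) = (2 + N)*(-5 + l) = (-5 + l)*(2 + N))
k(t) = t + t² (k(t) = t² + t = t + t²)
k(1)*150 + s(5, -10) = (1*(1 + 1))*150 + (-10 - 5*5 + 2*(-10) + 5*(-10)) = (1*2)*150 + (-10 - 25 - 20 - 50) = 2*150 - 105 = 300 - 105 = 195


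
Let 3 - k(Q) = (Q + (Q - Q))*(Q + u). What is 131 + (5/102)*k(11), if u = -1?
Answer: 12827/102 ≈ 125.75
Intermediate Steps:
k(Q) = 3 - Q*(-1 + Q) (k(Q) = 3 - (Q + (Q - Q))*(Q - 1) = 3 - (Q + 0)*(-1 + Q) = 3 - Q*(-1 + Q))
131 + (5/102)*k(11) = 131 + (5/102)*(3 + 11 - 1*11²) = 131 + (5*(1/102))*(3 + 11 - 1*121) = 131 + 5*(3 + 11 - 121)/102 = 131 + (5/102)*(-107) = 131 - 535/102 = 12827/102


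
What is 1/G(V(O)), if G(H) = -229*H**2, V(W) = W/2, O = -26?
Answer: -1/38701 ≈ -2.5839e-5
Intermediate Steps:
V(W) = W/2 (V(W) = W*(1/2) = W/2)
1/G(V(O)) = 1/(-229*((1/2)*(-26))**2) = 1/(-229*(-13)**2) = 1/(-229*169) = 1/(-38701) = -1/38701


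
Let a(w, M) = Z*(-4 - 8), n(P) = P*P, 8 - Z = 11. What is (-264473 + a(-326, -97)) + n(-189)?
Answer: -228716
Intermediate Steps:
Z = -3 (Z = 8 - 1*11 = 8 - 11 = -3)
n(P) = P²
a(w, M) = 36 (a(w, M) = -3*(-4 - 8) = -3*(-12) = 36)
(-264473 + a(-326, -97)) + n(-189) = (-264473 + 36) + (-189)² = -264437 + 35721 = -228716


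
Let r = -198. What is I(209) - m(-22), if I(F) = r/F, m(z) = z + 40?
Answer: -360/19 ≈ -18.947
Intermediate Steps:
m(z) = 40 + z
I(F) = -198/F
I(209) - m(-22) = -198/209 - (40 - 22) = -198*1/209 - 1*18 = -18/19 - 18 = -360/19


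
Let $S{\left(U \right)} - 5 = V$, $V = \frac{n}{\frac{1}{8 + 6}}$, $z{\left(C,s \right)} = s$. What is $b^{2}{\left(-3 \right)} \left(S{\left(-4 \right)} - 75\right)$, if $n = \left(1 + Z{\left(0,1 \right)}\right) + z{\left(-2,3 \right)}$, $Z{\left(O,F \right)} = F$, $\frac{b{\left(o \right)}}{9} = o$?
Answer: $0$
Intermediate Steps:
$b{\left(o \right)} = 9 o$
$n = 5$ ($n = \left(1 + 1\right) + 3 = 2 + 3 = 5$)
$V = 70$ ($V = \frac{5}{\frac{1}{8 + 6}} = \frac{5}{\frac{1}{14}} = 5 \frac{1}{\frac{1}{14}} = 5 \cdot 14 = 70$)
$S{\left(U \right)} = 75$ ($S{\left(U \right)} = 5 + 70 = 75$)
$b^{2}{\left(-3 \right)} \left(S{\left(-4 \right)} - 75\right) = \left(9 \left(-3\right)\right)^{2} \left(75 - 75\right) = \left(-27\right)^{2} \cdot 0 = 729 \cdot 0 = 0$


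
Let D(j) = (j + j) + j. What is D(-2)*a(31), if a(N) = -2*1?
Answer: 12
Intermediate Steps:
a(N) = -2
D(j) = 3*j (D(j) = 2*j + j = 3*j)
D(-2)*a(31) = (3*(-2))*(-2) = -6*(-2) = 12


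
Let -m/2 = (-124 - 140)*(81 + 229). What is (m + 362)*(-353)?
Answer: -57906826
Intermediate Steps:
m = 163680 (m = -2*(-124 - 140)*(81 + 229) = -(-528)*310 = -2*(-81840) = 163680)
(m + 362)*(-353) = (163680 + 362)*(-353) = 164042*(-353) = -57906826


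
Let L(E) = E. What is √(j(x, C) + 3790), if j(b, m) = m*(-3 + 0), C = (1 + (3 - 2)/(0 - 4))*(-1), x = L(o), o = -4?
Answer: √15169/2 ≈ 61.581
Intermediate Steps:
x = -4
C = -¾ (C = (1 + 1/(-4))*(-1) = (1 + 1*(-¼))*(-1) = (1 - ¼)*(-1) = (¾)*(-1) = -¾ ≈ -0.75000)
j(b, m) = -3*m (j(b, m) = m*(-3) = -3*m)
√(j(x, C) + 3790) = √(-3*(-¾) + 3790) = √(9/4 + 3790) = √(15169/4) = √15169/2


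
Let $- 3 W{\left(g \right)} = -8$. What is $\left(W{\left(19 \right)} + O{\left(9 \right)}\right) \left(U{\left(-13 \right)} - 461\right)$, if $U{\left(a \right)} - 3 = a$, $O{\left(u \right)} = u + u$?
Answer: $-9734$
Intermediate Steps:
$W{\left(g \right)} = \frac{8}{3}$ ($W{\left(g \right)} = \left(- \frac{1}{3}\right) \left(-8\right) = \frac{8}{3}$)
$O{\left(u \right)} = 2 u$
$U{\left(a \right)} = 3 + a$
$\left(W{\left(19 \right)} + O{\left(9 \right)}\right) \left(U{\left(-13 \right)} - 461\right) = \left(\frac{8}{3} + 2 \cdot 9\right) \left(\left(3 - 13\right) - 461\right) = \left(\frac{8}{3} + 18\right) \left(-10 - 461\right) = \frac{62}{3} \left(-471\right) = -9734$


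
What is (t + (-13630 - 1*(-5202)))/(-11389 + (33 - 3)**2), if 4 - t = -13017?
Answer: -4593/10489 ≈ -0.43789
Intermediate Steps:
t = 13021 (t = 4 - 1*(-13017) = 4 + 13017 = 13021)
(t + (-13630 - 1*(-5202)))/(-11389 + (33 - 3)**2) = (13021 + (-13630 - 1*(-5202)))/(-11389 + (33 - 3)**2) = (13021 + (-13630 + 5202))/(-11389 + 30**2) = (13021 - 8428)/(-11389 + 900) = 4593/(-10489) = 4593*(-1/10489) = -4593/10489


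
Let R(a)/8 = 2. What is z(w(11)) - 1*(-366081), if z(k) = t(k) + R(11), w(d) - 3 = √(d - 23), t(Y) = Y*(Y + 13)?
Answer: 366133 + 38*I*√3 ≈ 3.6613e+5 + 65.818*I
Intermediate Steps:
t(Y) = Y*(13 + Y)
w(d) = 3 + √(-23 + d) (w(d) = 3 + √(d - 23) = 3 + √(-23 + d))
R(a) = 16 (R(a) = 8*2 = 16)
z(k) = 16 + k*(13 + k) (z(k) = k*(13 + k) + 16 = 16 + k*(13 + k))
z(w(11)) - 1*(-366081) = (16 + (3 + √(-23 + 11))*(13 + (3 + √(-23 + 11)))) - 1*(-366081) = (16 + (3 + √(-12))*(13 + (3 + √(-12)))) + 366081 = (16 + (3 + 2*I*√3)*(13 + (3 + 2*I*√3))) + 366081 = (16 + (3 + 2*I*√3)*(16 + 2*I*√3)) + 366081 = 366097 + (3 + 2*I*√3)*(16 + 2*I*√3)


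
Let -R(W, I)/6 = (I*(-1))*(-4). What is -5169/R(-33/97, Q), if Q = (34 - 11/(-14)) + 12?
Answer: 12061/2620 ≈ 4.6034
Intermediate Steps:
Q = 655/14 (Q = (34 - 11*(-1/14)) + 12 = (34 + 11/14) + 12 = 487/14 + 12 = 655/14 ≈ 46.786)
R(W, I) = -24*I (R(W, I) = -6*I*(-1)*(-4) = -6*(-I)*(-4) = -24*I)
-5169/R(-33/97, Q) = -5169/((-24*655/14)) = -5169/(-7860/7) = -5169*(-7/7860) = 12061/2620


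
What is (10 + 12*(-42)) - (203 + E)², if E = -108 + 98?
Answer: -37743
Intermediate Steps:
E = -10
(10 + 12*(-42)) - (203 + E)² = (10 + 12*(-42)) - (203 - 10)² = (10 - 504) - 1*193² = -494 - 1*37249 = -494 - 37249 = -37743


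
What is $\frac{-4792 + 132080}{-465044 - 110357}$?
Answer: $- \frac{127288}{575401} \approx -0.22122$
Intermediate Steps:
$\frac{-4792 + 132080}{-465044 - 110357} = \frac{127288}{-575401} = 127288 \left(- \frac{1}{575401}\right) = - \frac{127288}{575401}$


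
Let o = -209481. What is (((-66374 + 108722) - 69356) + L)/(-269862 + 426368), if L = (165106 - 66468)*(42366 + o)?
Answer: -8241958189/78253 ≈ -1.0532e+5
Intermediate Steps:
L = -16483889370 (L = (165106 - 66468)*(42366 - 209481) = 98638*(-167115) = -16483889370)
(((-66374 + 108722) - 69356) + L)/(-269862 + 426368) = (((-66374 + 108722) - 69356) - 16483889370)/(-269862 + 426368) = ((42348 - 69356) - 16483889370)/156506 = (-27008 - 16483889370)*(1/156506) = -16483916378*1/156506 = -8241958189/78253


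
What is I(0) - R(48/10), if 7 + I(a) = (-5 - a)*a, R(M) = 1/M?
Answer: -173/24 ≈ -7.2083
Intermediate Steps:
I(a) = -7 + a*(-5 - a) (I(a) = -7 + (-5 - a)*a = -7 + a*(-5 - a))
I(0) - R(48/10) = (-7 - 1*0² - 5*0) - 1/(48/10) = (-7 - 1*0 + 0) - 1/(48*(⅒)) = (-7 + 0 + 0) - 1/24/5 = -7 - 1*5/24 = -7 - 5/24 = -173/24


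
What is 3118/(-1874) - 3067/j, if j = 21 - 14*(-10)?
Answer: -3124778/150857 ≈ -20.714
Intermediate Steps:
j = 161 (j = 21 + 140 = 161)
3118/(-1874) - 3067/j = 3118/(-1874) - 3067/161 = 3118*(-1/1874) - 3067*1/161 = -1559/937 - 3067/161 = -3124778/150857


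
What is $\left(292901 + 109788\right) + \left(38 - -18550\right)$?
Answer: $421277$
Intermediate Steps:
$\left(292901 + 109788\right) + \left(38 - -18550\right) = 402689 + \left(38 + 18550\right) = 402689 + 18588 = 421277$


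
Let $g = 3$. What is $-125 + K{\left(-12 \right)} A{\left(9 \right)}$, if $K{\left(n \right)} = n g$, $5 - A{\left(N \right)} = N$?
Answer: $19$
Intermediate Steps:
$A{\left(N \right)} = 5 - N$
$K{\left(n \right)} = 3 n$ ($K{\left(n \right)} = n 3 = 3 n$)
$-125 + K{\left(-12 \right)} A{\left(9 \right)} = -125 + 3 \left(-12\right) \left(5 - 9\right) = -125 - 36 \left(5 - 9\right) = -125 - -144 = -125 + 144 = 19$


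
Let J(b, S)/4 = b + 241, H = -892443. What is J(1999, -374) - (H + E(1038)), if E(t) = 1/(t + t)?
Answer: 1871312627/2076 ≈ 9.0140e+5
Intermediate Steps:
E(t) = 1/(2*t)
J(b, S) = 964 + 4*b (J(b, S) = 4*(b + 241) = 4*(241 + b) = 964 + 4*b)
J(1999, -374) - (H + E(1038)) = (964 + 4*1999) - (-892443 + (½)/1038) = (964 + 7996) - (-892443 + (½)*(1/1038)) = 8960 - (-892443 + 1/2076) = 8960 - 1*(-1852711667/2076) = 8960 + 1852711667/2076 = 1871312627/2076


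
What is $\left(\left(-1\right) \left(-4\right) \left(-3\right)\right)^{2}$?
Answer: $144$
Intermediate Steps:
$\left(\left(-1\right) \left(-4\right) \left(-3\right)\right)^{2} = \left(4 \left(-3\right)\right)^{2} = \left(-12\right)^{2} = 144$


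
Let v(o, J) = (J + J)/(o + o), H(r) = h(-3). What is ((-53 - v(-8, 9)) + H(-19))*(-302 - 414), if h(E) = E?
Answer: 78581/2 ≈ 39291.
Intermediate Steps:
H(r) = -3
v(o, J) = J/o (v(o, J) = (2*J)/((2*o)) = (2*J)*(1/(2*o)) = J/o)
((-53 - v(-8, 9)) + H(-19))*(-302 - 414) = ((-53 - 9/(-8)) - 3)*(-302 - 414) = ((-53 - 9*(-1)/8) - 3)*(-716) = ((-53 - 1*(-9/8)) - 3)*(-716) = ((-53 + 9/8) - 3)*(-716) = (-415/8 - 3)*(-716) = -439/8*(-716) = 78581/2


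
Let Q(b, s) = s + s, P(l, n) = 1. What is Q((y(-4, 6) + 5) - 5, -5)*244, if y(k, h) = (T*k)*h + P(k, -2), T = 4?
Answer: -2440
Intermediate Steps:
y(k, h) = 1 + 4*h*k (y(k, h) = (4*k)*h + 1 = 4*h*k + 1 = 1 + 4*h*k)
Q(b, s) = 2*s
Q((y(-4, 6) + 5) - 5, -5)*244 = (2*(-5))*244 = -10*244 = -2440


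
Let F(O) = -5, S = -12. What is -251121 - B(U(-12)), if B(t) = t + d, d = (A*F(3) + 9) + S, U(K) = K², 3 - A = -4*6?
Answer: -251127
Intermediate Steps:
A = 27 (A = 3 - (-4)*6 = 3 - 1*(-24) = 3 + 24 = 27)
d = -138 (d = (27*(-5) + 9) - 12 = (-135 + 9) - 12 = -126 - 12 = -138)
B(t) = -138 + t (B(t) = t - 138 = -138 + t)
-251121 - B(U(-12)) = -251121 - (-138 + (-12)²) = -251121 - (-138 + 144) = -251121 - 1*6 = -251121 - 6 = -251127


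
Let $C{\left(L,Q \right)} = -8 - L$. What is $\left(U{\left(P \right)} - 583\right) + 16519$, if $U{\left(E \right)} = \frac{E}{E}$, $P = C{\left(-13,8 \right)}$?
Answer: $15937$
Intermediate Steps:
$P = 5$ ($P = -8 - -13 = -8 + 13 = 5$)
$U{\left(E \right)} = 1$
$\left(U{\left(P \right)} - 583\right) + 16519 = \left(1 - 583\right) + 16519 = -582 + 16519 = 15937$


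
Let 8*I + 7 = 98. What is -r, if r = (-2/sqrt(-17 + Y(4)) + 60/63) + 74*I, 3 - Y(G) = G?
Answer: -70787/84 - I*sqrt(2)/3 ≈ -842.7 - 0.4714*I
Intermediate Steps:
I = 91/8 (I = -7/8 + (1/8)*98 = -7/8 + 49/4 = 91/8 ≈ 11.375)
Y(G) = 3 - G
r = 70787/84 + I*sqrt(2)/3 (r = (-2/sqrt(-17 + (3 - 1*4)) + 60/63) + 74*(91/8) = (-2/sqrt(-17 + (3 - 4)) + 60*(1/63)) + 3367/4 = (-2/sqrt(-17 - 1) + 20/21) + 3367/4 = (-2*(-I*sqrt(2)/6) + 20/21) + 3367/4 = (-(-1)*I*sqrt(2)/3 + 20/21) + 3367/4 = (I*sqrt(2)/3 + 20/21) + 3367/4 = (20/21 + I*sqrt(2)/3) + 3367/4 = 70787/84 + I*sqrt(2)/3 ≈ 842.7 + 0.4714*I)
-r = -(70787/84 + I*sqrt(2)/3) = -70787/84 - I*sqrt(2)/3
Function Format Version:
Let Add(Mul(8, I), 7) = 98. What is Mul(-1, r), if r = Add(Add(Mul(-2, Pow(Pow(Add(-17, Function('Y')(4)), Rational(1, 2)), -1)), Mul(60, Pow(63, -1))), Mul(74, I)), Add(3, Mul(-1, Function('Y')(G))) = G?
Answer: Add(Rational(-70787, 84), Mul(Rational(-1, 3), I, Pow(2, Rational(1, 2)))) ≈ Add(-842.70, Mul(-0.47140, I))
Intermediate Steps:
I = Rational(91, 8) (I = Add(Rational(-7, 8), Mul(Rational(1, 8), 98)) = Add(Rational(-7, 8), Rational(49, 4)) = Rational(91, 8) ≈ 11.375)
Function('Y')(G) = Add(3, Mul(-1, G))
r = Add(Rational(70787, 84), Mul(Rational(1, 3), I, Pow(2, Rational(1, 2)))) (r = Add(Add(Mul(-2, Pow(Pow(Add(-17, Add(3, Mul(-1, 4))), Rational(1, 2)), -1)), Mul(60, Pow(63, -1))), Mul(74, Rational(91, 8))) = Add(Add(Mul(-2, Pow(Pow(Add(-17, Add(3, -4)), Rational(1, 2)), -1)), Mul(60, Rational(1, 63))), Rational(3367, 4)) = Add(Add(Mul(-2, Pow(Pow(Add(-17, -1), Rational(1, 2)), -1)), Rational(20, 21)), Rational(3367, 4)) = Add(Add(Mul(-2, Pow(Pow(-18, Rational(1, 2)), -1)), Rational(20, 21)), Rational(3367, 4)) = Add(Add(Mul(-2, Pow(Mul(3, I, Pow(2, Rational(1, 2))), -1)), Rational(20, 21)), Rational(3367, 4)) = Add(Add(Mul(-2, Mul(Rational(-1, 6), I, Pow(2, Rational(1, 2)))), Rational(20, 21)), Rational(3367, 4)) = Add(Add(Mul(Rational(1, 3), I, Pow(2, Rational(1, 2))), Rational(20, 21)), Rational(3367, 4)) = Add(Add(Rational(20, 21), Mul(Rational(1, 3), I, Pow(2, Rational(1, 2)))), Rational(3367, 4)) = Add(Rational(70787, 84), Mul(Rational(1, 3), I, Pow(2, Rational(1, 2)))) ≈ Add(842.70, Mul(0.47140, I)))
Mul(-1, r) = Mul(-1, Add(Rational(70787, 84), Mul(Rational(1, 3), I, Pow(2, Rational(1, 2))))) = Add(Rational(-70787, 84), Mul(Rational(-1, 3), I, Pow(2, Rational(1, 2))))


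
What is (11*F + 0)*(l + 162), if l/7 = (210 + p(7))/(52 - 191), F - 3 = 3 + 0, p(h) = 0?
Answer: 1389168/139 ≈ 9994.0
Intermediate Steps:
F = 6 (F = 3 + (3 + 0) = 3 + 3 = 6)
l = -1470/139 (l = 7*((210 + 0)/(52 - 191)) = 7*(210/(-139)) = 7*(210*(-1/139)) = 7*(-210/139) = -1470/139 ≈ -10.576)
(11*F + 0)*(l + 162) = (11*6 + 0)*(-1470/139 + 162) = (66 + 0)*(21048/139) = 66*(21048/139) = 1389168/139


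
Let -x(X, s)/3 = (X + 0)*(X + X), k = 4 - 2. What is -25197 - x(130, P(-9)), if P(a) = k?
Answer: 76203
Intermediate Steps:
k = 2
P(a) = 2
x(X, s) = -6*X² (x(X, s) = -3*(X + 0)*(X + X) = -3*X*2*X = -6*X²)
-25197 - x(130, P(-9)) = -25197 - (-6)*130² = -25197 - (-6)*16900 = -25197 - 1*(-101400) = -25197 + 101400 = 76203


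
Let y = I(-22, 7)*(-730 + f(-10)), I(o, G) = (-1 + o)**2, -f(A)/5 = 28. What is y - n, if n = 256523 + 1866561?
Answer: -2583314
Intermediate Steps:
n = 2123084
f(A) = -140 (f(A) = -5*28 = -140)
y = -460230 (y = (-1 - 22)**2*(-730 - 140) = (-23)**2*(-870) = 529*(-870) = -460230)
y - n = -460230 - 1*2123084 = -460230 - 2123084 = -2583314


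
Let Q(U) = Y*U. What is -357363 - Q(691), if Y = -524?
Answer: 4721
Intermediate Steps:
Q(U) = -524*U
-357363 - Q(691) = -357363 - (-524)*691 = -357363 - 1*(-362084) = -357363 + 362084 = 4721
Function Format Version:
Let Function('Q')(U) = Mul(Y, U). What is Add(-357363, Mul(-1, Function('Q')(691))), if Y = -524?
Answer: 4721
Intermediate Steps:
Function('Q')(U) = Mul(-524, U)
Add(-357363, Mul(-1, Function('Q')(691))) = Add(-357363, Mul(-1, Mul(-524, 691))) = Add(-357363, Mul(-1, -362084)) = Add(-357363, 362084) = 4721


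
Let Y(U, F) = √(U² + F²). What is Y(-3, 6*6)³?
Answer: 3915*√145 ≈ 47143.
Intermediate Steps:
Y(U, F) = √(F² + U²)
Y(-3, 6*6)³ = (√((6*6)² + (-3)²))³ = (√(36² + 9))³ = (√(1296 + 9))³ = (√1305)³ = (3*√145)³ = 3915*√145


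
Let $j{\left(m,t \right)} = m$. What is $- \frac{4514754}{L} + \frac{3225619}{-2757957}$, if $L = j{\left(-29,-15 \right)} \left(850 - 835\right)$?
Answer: $\frac{4150031417771}{399903765} \approx 10378.0$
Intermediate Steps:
$L = -435$ ($L = - 29 \left(850 - 835\right) = \left(-29\right) 15 = -435$)
$- \frac{4514754}{L} + \frac{3225619}{-2757957} = - \frac{4514754}{-435} + \frac{3225619}{-2757957} = \left(-4514754\right) \left(- \frac{1}{435}\right) + 3225619 \left(- \frac{1}{2757957}\right) = \frac{1504918}{145} - \frac{3225619}{2757957} = \frac{4150031417771}{399903765}$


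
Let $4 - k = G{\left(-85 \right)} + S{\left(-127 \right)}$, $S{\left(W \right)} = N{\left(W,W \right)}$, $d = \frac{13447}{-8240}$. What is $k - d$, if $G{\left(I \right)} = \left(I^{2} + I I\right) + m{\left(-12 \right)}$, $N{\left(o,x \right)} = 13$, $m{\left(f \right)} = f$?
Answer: $- \frac{119029833}{8240} \approx -14445.0$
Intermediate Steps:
$d = - \frac{13447}{8240}$ ($d = 13447 \left(- \frac{1}{8240}\right) = - \frac{13447}{8240} \approx -1.6319$)
$G{\left(I \right)} = -12 + 2 I^{2}$ ($G{\left(I \right)} = \left(I^{2} + I I\right) - 12 = \left(I^{2} + I^{2}\right) - 12 = 2 I^{2} - 12 = -12 + 2 I^{2}$)
$S{\left(W \right)} = 13$
$k = -14447$ ($k = 4 - \left(\left(-12 + 2 \left(-85\right)^{2}\right) + 13\right) = 4 - \left(\left(-12 + 2 \cdot 7225\right) + 13\right) = 4 - \left(\left(-12 + 14450\right) + 13\right) = 4 - \left(14438 + 13\right) = 4 - 14451 = -14447$)
$k - d = -14447 - - \frac{13447}{8240} = -14447 + \frac{13447}{8240} = - \frac{119029833}{8240}$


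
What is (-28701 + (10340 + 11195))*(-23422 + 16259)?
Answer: 51330058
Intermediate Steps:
(-28701 + (10340 + 11195))*(-23422 + 16259) = (-28701 + 21535)*(-7163) = -7166*(-7163) = 51330058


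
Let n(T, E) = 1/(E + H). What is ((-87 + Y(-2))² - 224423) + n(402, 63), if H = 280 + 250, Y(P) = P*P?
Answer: -128997661/593 ≈ -2.1753e+5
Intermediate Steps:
Y(P) = P²
H = 530
n(T, E) = 1/(530 + E) (n(T, E) = 1/(E + 530) = 1/(530 + E))
((-87 + Y(-2))² - 224423) + n(402, 63) = ((-87 + (-2)²)² - 224423) + 1/(530 + 63) = ((-87 + 4)² - 224423) + 1/593 = ((-83)² - 224423) + 1/593 = (6889 - 224423) + 1/593 = -217534 + 1/593 = -128997661/593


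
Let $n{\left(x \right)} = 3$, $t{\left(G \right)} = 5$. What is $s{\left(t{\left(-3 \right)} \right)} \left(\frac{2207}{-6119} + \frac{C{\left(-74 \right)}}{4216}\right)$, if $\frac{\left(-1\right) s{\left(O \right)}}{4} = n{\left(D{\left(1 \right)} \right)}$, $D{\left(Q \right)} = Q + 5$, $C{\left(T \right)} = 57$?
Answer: $\frac{26867787}{6449426} \approx 4.1659$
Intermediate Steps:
$D{\left(Q \right)} = 5 + Q$
$s{\left(O \right)} = -12$ ($s{\left(O \right)} = \left(-4\right) 3 = -12$)
$s{\left(t{\left(-3 \right)} \right)} \left(\frac{2207}{-6119} + \frac{C{\left(-74 \right)}}{4216}\right) = - 12 \left(\frac{2207}{-6119} + \frac{57}{4216}\right) = - 12 \left(2207 \left(- \frac{1}{6119}\right) + 57 \cdot \frac{1}{4216}\right) = - 12 \left(- \frac{2207}{6119} + \frac{57}{4216}\right) = \left(-12\right) \left(- \frac{8955929}{25797704}\right) = \frac{26867787}{6449426}$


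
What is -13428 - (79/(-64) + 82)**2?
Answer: -81719649/4096 ≈ -19951.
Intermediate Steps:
-13428 - (79/(-64) + 82)**2 = -13428 - (79*(-1/64) + 82)**2 = -13428 - (-79/64 + 82)**2 = -13428 - (5169/64)**2 = -13428 - 1*26718561/4096 = -13428 - 26718561/4096 = -81719649/4096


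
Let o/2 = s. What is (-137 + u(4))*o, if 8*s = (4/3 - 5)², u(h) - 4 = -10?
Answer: -17303/36 ≈ -480.64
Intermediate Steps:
u(h) = -6 (u(h) = 4 - 10 = -6)
s = 121/72 (s = (4/3 - 5)²/8 = (-11/3)²/8 = (⅛)*(121/9) = 121/72 ≈ 1.6806)
o = 121/36 (o = 2*(121/72) = 121/36 ≈ 3.3611)
(-137 + u(4))*o = (-137 - 6)*(121/36) = -143*121/36 = -17303/36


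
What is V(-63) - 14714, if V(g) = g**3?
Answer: -264761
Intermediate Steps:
V(-63) - 14714 = (-63)**3 - 14714 = -250047 - 14714 = -264761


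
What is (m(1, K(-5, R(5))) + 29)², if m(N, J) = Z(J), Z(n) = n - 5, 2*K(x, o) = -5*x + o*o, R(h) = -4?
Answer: 7921/4 ≈ 1980.3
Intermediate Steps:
K(x, o) = o²/2 - 5*x/2 (K(x, o) = (-5*x + o*o)/2 = (-5*x + o²)/2 = (o² - 5*x)/2 = o²/2 - 5*x/2)
Z(n) = -5 + n
m(N, J) = -5 + J
(m(1, K(-5, R(5))) + 29)² = ((-5 + ((½)*(-4)² - 5/2*(-5))) + 29)² = ((-5 + ((½)*16 + 25/2)) + 29)² = ((-5 + (8 + 25/2)) + 29)² = ((-5 + 41/2) + 29)² = (31/2 + 29)² = (89/2)² = 7921/4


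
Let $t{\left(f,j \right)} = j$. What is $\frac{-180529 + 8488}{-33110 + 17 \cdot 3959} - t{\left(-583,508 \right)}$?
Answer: $- \frac{17542085}{34193} \approx -513.03$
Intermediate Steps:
$\frac{-180529 + 8488}{-33110 + 17 \cdot 3959} - t{\left(-583,508 \right)} = \frac{-180529 + 8488}{-33110 + 17 \cdot 3959} - 508 = - \frac{172041}{-33110 + 67303} - 508 = - \frac{172041}{34193} - 508 = - \frac{17542085}{34193}$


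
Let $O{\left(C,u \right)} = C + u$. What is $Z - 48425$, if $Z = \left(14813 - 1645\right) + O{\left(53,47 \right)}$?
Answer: $-35157$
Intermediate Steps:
$Z = 13268$ ($Z = \left(14813 - 1645\right) + \left(53 + 47\right) = 13168 + 100 = 13268$)
$Z - 48425 = 13268 - 48425 = -35157$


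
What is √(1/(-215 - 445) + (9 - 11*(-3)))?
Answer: √4573635/330 ≈ 6.4806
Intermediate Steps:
√(1/(-215 - 445) + (9 - 11*(-3))) = √(1/(-660) + (9 + 33)) = √(-1/660 + 42) = √(27719/660) = √4573635/330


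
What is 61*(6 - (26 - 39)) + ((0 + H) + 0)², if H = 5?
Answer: 1184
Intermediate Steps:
61*(6 - (26 - 39)) + ((0 + H) + 0)² = 61*(6 - (26 - 39)) + ((0 + 5) + 0)² = 61*(6 - 1*(-13)) + (5 + 0)² = 61*(6 + 13) + 5² = 61*19 + 25 = 1159 + 25 = 1184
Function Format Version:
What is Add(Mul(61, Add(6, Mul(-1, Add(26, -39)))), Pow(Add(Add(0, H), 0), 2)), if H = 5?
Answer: 1184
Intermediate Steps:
Add(Mul(61, Add(6, Mul(-1, Add(26, -39)))), Pow(Add(Add(0, H), 0), 2)) = Add(Mul(61, Add(6, Mul(-1, Add(26, -39)))), Pow(Add(Add(0, 5), 0), 2)) = Add(Mul(61, Add(6, Mul(-1, -13))), Pow(Add(5, 0), 2)) = Add(Mul(61, Add(6, 13)), Pow(5, 2)) = Add(Mul(61, 19), 25) = Add(1159, 25) = 1184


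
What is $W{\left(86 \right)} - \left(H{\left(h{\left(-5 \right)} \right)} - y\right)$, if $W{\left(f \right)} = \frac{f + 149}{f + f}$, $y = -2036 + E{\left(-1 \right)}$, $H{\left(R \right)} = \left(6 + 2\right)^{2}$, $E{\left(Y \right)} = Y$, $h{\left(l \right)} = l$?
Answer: $- \frac{361137}{172} \approx -2099.6$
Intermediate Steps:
$H{\left(R \right)} = 64$ ($H{\left(R \right)} = 8^{2} = 64$)
$y = -2037$ ($y = -2036 - 1 = -2037$)
$W{\left(f \right)} = \frac{149 + f}{2 f}$
$W{\left(86 \right)} - \left(H{\left(h{\left(-5 \right)} \right)} - y\right) = \frac{149 + 86}{2 \cdot 86} - \left(64 - -2037\right) = \frac{1}{2} \cdot \frac{1}{86} \cdot 235 - \left(64 + 2037\right) = \frac{235}{172} - 2101 = - \frac{361137}{172}$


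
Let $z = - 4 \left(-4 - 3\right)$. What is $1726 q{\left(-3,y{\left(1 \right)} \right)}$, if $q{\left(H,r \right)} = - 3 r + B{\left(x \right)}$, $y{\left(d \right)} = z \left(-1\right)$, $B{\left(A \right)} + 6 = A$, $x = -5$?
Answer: $125998$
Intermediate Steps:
$B{\left(A \right)} = -6 + A$
$z = 28$ ($z = \left(-4\right) \left(-7\right) = 28$)
$y{\left(d \right)} = -28$ ($y{\left(d \right)} = 28 \left(-1\right) = -28$)
$q{\left(H,r \right)} = -11 - 3 r$ ($q{\left(H,r \right)} = - 3 r - 11 = -11 - 3 r$)
$1726 q{\left(-3,y{\left(1 \right)} \right)} = 1726 \left(-11 - -84\right) = 1726 \left(-11 + 84\right) = 1726 \cdot 73 = 125998$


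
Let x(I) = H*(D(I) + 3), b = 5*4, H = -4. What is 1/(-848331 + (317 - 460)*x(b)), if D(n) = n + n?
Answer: -1/823735 ≈ -1.2140e-6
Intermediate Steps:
D(n) = 2*n
b = 20
x(I) = -12 - 8*I (x(I) = -4*(2*I + 3) = -4*(3 + 2*I) = -12 - 8*I)
1/(-848331 + (317 - 460)*x(b)) = 1/(-848331 + (317 - 460)*(-12 - 8*20)) = 1/(-848331 - 143*(-12 - 160)) = 1/(-848331 - 143*(-172)) = 1/(-848331 + 24596) = 1/(-823735) = -1/823735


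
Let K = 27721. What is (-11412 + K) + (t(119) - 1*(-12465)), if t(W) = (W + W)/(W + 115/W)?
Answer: 205402973/7138 ≈ 28776.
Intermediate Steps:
t(W) = 2*W/(W + 115/W) (t(W) = (2*W)/(W + 115/W) = 2*W/(W + 115/W))
(-11412 + K) + (t(119) - 1*(-12465)) = (-11412 + 27721) + (2*119²/(115 + 119²) - 1*(-12465)) = 16309 + (2*14161/(115 + 14161) + 12465) = 16309 + (2*14161/14276 + 12465) = 16309 + (2*14161*(1/14276) + 12465) = 16309 + (14161/7138 + 12465) = 16309 + 88989331/7138 = 205402973/7138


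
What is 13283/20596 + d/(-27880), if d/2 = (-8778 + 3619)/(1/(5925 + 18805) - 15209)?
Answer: 3482068733547133/5399337018845428 ≈ 0.64491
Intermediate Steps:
d = 255164140/376118569 (d = 2*((-8778 + 3619)/(1/(5925 + 18805) - 15209)) = 2*(-5159/(1/24730 - 15209)) = 2*(-5159/(-376118569/24730)) = 2*(-5159*(-24730/376118569)) = 2*(127582070/376118569) = 255164140/376118569 ≈ 0.67841)
13283/20596 + d/(-27880) = 13283/20596 + (255164140/376118569)/(-27880) = 13283*(1/20596) + (255164140/376118569)*(-1/27880) = 13283/20596 - 12758207/524309285186 = 3482068733547133/5399337018845428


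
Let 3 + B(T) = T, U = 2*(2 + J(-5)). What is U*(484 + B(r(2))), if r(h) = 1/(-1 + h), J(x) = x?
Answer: -2892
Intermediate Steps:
U = -6 (U = 2*(2 - 5) = 2*(-3) = -6)
B(T) = -3 + T
U*(484 + B(r(2))) = -6*(484 + (-3 + 1/(-1 + 2))) = -6*(484 + (-3 + 1/1)) = -6*(484 + (-3 + 1)) = -6*(484 - 2) = -6*482 = -2892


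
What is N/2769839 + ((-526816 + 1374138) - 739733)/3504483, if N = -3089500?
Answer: -3509698673443/3235617896079 ≈ -1.0847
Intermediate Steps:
N/2769839 + ((-526816 + 1374138) - 739733)/3504483 = -3089500/2769839 + ((-526816 + 1374138) - 739733)/3504483 = -3089500*1/2769839 + (847322 - 739733)*(1/3504483) = -3089500/2769839 + 107589*(1/3504483) = -3089500/2769839 + 35863/1168161 = -3509698673443/3235617896079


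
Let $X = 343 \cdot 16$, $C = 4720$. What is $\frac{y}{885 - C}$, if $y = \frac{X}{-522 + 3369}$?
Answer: $- \frac{5488}{10918245} \approx -0.00050265$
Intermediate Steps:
$X = 5488$
$y = \frac{5488}{2847}$ ($y = \frac{5488}{-522 + 3369} = \frac{5488}{2847} \approx 1.9276$)
$\frac{y}{885 - C} = \frac{5488}{2847 \left(885 - 4720\right)} = \frac{5488}{2847 \left(-3835\right)} = \frac{5488}{2847} \left(- \frac{1}{3835}\right) = - \frac{5488}{10918245}$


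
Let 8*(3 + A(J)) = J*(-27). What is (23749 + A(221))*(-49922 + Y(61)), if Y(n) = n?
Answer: -9174473861/8 ≈ -1.1468e+9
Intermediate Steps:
A(J) = -3 - 27*J/8 (A(J) = -3 + (J*(-27))/8 = -3 + (-27*J)/8 = -3 - 27*J/8)
(23749 + A(221))*(-49922 + Y(61)) = (23749 + (-3 - 27/8*221))*(-49922 + 61) = (23749 + (-3 - 5967/8))*(-49861) = (23749 - 5991/8)*(-49861) = (184001/8)*(-49861) = -9174473861/8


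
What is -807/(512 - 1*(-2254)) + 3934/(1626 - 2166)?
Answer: -471551/62235 ≈ -7.5769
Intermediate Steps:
-807/(512 - 1*(-2254)) + 3934/(1626 - 2166) = -807/(512 + 2254) + 3934/(-540) = -807/2766 + 3934*(-1/540) = -807*1/2766 - 1967/270 = -269/922 - 1967/270 = -471551/62235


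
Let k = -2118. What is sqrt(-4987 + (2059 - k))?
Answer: 9*I*sqrt(10) ≈ 28.461*I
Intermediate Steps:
sqrt(-4987 + (2059 - k)) = sqrt(-4987 + (2059 - 1*(-2118))) = sqrt(-4987 + (2059 + 2118)) = sqrt(-4987 + 4177) = sqrt(-810) = 9*I*sqrt(10)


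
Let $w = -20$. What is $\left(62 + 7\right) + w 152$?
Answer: $-2971$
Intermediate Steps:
$\left(62 + 7\right) + w 152 = \left(62 + 7\right) - 3040 = 69 - 3040 = -2971$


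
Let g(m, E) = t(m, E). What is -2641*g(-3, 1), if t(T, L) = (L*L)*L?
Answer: -2641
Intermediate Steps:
t(T, L) = L**3 (t(T, L) = L**2*L = L**3)
g(m, E) = E**3
-2641*g(-3, 1) = -2641*1**3 = -2641*1 = -2641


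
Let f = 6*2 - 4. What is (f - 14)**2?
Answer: 36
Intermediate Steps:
f = 8 (f = 12 - 4 = 8)
(f - 14)**2 = (8 - 14)**2 = (-6)**2 = 36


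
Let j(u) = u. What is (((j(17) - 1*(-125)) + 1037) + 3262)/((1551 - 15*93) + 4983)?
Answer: 4441/5139 ≈ 0.86418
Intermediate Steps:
(((j(17) - 1*(-125)) + 1037) + 3262)/((1551 - 15*93) + 4983) = (((17 - 1*(-125)) + 1037) + 3262)/((1551 - 15*93) + 4983) = (((17 + 125) + 1037) + 3262)/((1551 - 1*1395) + 4983) = ((142 + 1037) + 3262)/((1551 - 1395) + 4983) = (1179 + 3262)/(156 + 4983) = 4441/5139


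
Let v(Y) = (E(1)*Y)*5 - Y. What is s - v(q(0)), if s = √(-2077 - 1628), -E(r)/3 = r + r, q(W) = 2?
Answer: 62 + I*√3705 ≈ 62.0 + 60.869*I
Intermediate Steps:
E(r) = -6*r (E(r) = -3*(r + r) = -6*r)
s = I*√3705 (s = √(-3705) = I*√3705 ≈ 60.869*I)
v(Y) = -31*Y (v(Y) = ((-6*1)*Y)*5 - Y = -6*Y*5 - Y = -30*Y - Y = -31*Y)
s - v(q(0)) = I*√3705 - (-31)*2 = I*√3705 - 1*(-62) = I*√3705 + 62 = 62 + I*√3705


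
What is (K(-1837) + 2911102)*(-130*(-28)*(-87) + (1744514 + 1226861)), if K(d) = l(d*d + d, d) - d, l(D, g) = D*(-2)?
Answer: -10174184954875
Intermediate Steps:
l(D, g) = -2*D
K(d) = -3*d - 2*d² (K(d) = -2*(d*d + d) - d = -2*(d² + d) - d = -2*(d + d²) - d = (-2*d - 2*d²) - d = -3*d - 2*d²)
(K(-1837) + 2911102)*(-130*(-28)*(-87) + (1744514 + 1226861)) = (-1837*(-3 - 2*(-1837)) + 2911102)*(-130*(-28)*(-87) + (1744514 + 1226861)) = (-1837*(-3 + 3674) + 2911102)*(3640*(-87) + 2971375) = (-1837*3671 + 2911102)*(-316680 + 2971375) = (-6743627 + 2911102)*2654695 = -3832525*2654695 = -10174184954875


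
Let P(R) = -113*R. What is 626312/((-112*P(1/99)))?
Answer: 7750611/1582 ≈ 4899.3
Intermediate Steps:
626312/((-112*P(1/99))) = 626312/((-(-12656)/99)) = 626312/((-112*(-113/99))) = 626312/(12656/99) = 626312*(99/12656) = 7750611/1582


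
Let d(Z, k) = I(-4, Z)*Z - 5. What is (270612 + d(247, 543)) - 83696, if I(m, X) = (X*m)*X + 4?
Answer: -60088993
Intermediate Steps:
I(m, X) = 4 + m*X² (I(m, X) = m*X² + 4 = 4 + m*X²)
d(Z, k) = -5 + Z*(4 - 4*Z²) (d(Z, k) = (4 - 4*Z²)*Z - 5 = Z*(4 - 4*Z²) - 5 = -5 + Z*(4 - 4*Z²))
(270612 + d(247, 543)) - 83696 = (270612 + (-5 - 4*247³ + 4*247)) - 83696 = (270612 + (-5 - 4*15069223 + 988)) - 83696 = (270612 + (-5 - 60276892 + 988)) - 83696 = (270612 - 60275909) - 83696 = -60005297 - 83696 = -60088993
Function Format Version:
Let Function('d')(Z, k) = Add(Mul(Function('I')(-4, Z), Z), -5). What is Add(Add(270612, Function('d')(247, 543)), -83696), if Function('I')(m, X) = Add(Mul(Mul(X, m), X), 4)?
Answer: -60088993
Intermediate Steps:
Function('I')(m, X) = Add(4, Mul(m, Pow(X, 2))) (Function('I')(m, X) = Add(Mul(m, Pow(X, 2)), 4) = Add(4, Mul(m, Pow(X, 2))))
Function('d')(Z, k) = Add(-5, Mul(Z, Add(4, Mul(-4, Pow(Z, 2))))) (Function('d')(Z, k) = Add(Mul(Add(4, Mul(-4, Pow(Z, 2))), Z), -5) = Add(Mul(Z, Add(4, Mul(-4, Pow(Z, 2)))), -5) = Add(-5, Mul(Z, Add(4, Mul(-4, Pow(Z, 2))))))
Add(Add(270612, Function('d')(247, 543)), -83696) = Add(Add(270612, Add(-5, Mul(-4, Pow(247, 3)), Mul(4, 247))), -83696) = Add(Add(270612, Add(-5, Mul(-4, 15069223), 988)), -83696) = Add(Add(270612, Add(-5, -60276892, 988)), -83696) = Add(Add(270612, -60275909), -83696) = Add(-60005297, -83696) = -60088993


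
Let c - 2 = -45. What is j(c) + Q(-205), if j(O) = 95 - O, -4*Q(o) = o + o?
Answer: 481/2 ≈ 240.50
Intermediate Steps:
Q(o) = -o/2 (Q(o) = -(o + o)/4 = -o/2)
c = -43 (c = 2 - 45 = -43)
j(c) + Q(-205) = (95 - 1*(-43)) - 1/2*(-205) = (95 + 43) + 205/2 = 138 + 205/2 = 481/2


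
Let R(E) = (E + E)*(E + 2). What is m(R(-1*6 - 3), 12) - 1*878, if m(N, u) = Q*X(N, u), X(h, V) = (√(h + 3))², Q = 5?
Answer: -233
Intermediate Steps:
X(h, V) = 3 + h (X(h, V) = (√(3 + h))² = 3 + h)
R(E) = 2*E*(2 + E) (R(E) = (2*E)*(2 + E) = 2*E*(2 + E))
m(N, u) = 15 + 5*N (m(N, u) = 5*(3 + N) = 15 + 5*N)
m(R(-1*6 - 3), 12) - 1*878 = (15 + 5*(2*(-1*6 - 3)*(2 + (-1*6 - 3)))) - 1*878 = (15 + 5*(2*(-6 - 3)*(2 + (-6 - 3)))) - 878 = (15 + 5*(2*(-9)*(2 - 9))) - 878 = (15 + 5*(2*(-9)*(-7))) - 878 = (15 + 5*126) - 878 = (15 + 630) - 878 = 645 - 878 = -233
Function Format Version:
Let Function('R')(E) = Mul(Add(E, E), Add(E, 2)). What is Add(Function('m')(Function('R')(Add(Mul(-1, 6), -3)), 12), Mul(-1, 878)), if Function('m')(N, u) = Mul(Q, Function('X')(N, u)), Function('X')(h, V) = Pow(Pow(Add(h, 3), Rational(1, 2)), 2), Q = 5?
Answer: -233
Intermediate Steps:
Function('X')(h, V) = Add(3, h) (Function('X')(h, V) = Pow(Pow(Add(3, h), Rational(1, 2)), 2) = Add(3, h))
Function('R')(E) = Mul(2, E, Add(2, E)) (Function('R')(E) = Mul(Mul(2, E), Add(2, E)) = Mul(2, E, Add(2, E)))
Function('m')(N, u) = Add(15, Mul(5, N)) (Function('m')(N, u) = Mul(5, Add(3, N)) = Add(15, Mul(5, N)))
Add(Function('m')(Function('R')(Add(Mul(-1, 6), -3)), 12), Mul(-1, 878)) = Add(Add(15, Mul(5, Mul(2, Add(Mul(-1, 6), -3), Add(2, Add(Mul(-1, 6), -3))))), Mul(-1, 878)) = Add(Add(15, Mul(5, Mul(2, Add(-6, -3), Add(2, Add(-6, -3))))), -878) = Add(Add(15, Mul(5, Mul(2, -9, Add(2, -9)))), -878) = Add(Add(15, Mul(5, Mul(2, -9, -7))), -878) = Add(Add(15, Mul(5, 126)), -878) = Add(Add(15, 630), -878) = Add(645, -878) = -233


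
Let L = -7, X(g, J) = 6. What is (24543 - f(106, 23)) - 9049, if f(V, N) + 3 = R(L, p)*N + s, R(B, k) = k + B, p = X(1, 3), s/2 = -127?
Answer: 15774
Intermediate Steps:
s = -254 (s = 2*(-127) = -254)
p = 6
R(B, k) = B + k
f(V, N) = -257 - N (f(V, N) = -3 + ((-7 + 6)*N - 254) = -3 + (-N - 254) = -3 + (-254 - N) = -257 - N)
(24543 - f(106, 23)) - 9049 = (24543 - (-257 - 1*23)) - 9049 = (24543 - (-257 - 23)) - 9049 = (24543 - 1*(-280)) - 9049 = (24543 + 280) - 9049 = 24823 - 9049 = 15774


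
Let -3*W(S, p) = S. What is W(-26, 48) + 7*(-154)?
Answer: -3208/3 ≈ -1069.3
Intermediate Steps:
W(S, p) = -S/3
W(-26, 48) + 7*(-154) = -⅓*(-26) + 7*(-154) = 26/3 - 1078 = -3208/3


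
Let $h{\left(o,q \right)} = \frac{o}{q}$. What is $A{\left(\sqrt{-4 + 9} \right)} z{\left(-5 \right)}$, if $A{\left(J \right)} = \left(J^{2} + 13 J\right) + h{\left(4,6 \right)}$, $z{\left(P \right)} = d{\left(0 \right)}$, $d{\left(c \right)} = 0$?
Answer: $0$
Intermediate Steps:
$z{\left(P \right)} = 0$
$A{\left(J \right)} = \frac{2}{3} + J^{2} + 13 J$ ($A{\left(J \right)} = \left(J^{2} + 13 J\right) + \frac{4}{6} = \left(J^{2} + 13 J\right) + 4 \cdot \frac{1}{6} = \left(J^{2} + 13 J\right) + \frac{2}{3} = \frac{2}{3} + J^{2} + 13 J$)
$A{\left(\sqrt{-4 + 9} \right)} z{\left(-5 \right)} = \left(\frac{2}{3} + \left(\sqrt{-4 + 9}\right)^{2} + 13 \sqrt{-4 + 9}\right) 0 = \left(\frac{2}{3} + \left(\sqrt{5}\right)^{2} + 13 \sqrt{5}\right) 0 = \left(\frac{2}{3} + 5 + 13 \sqrt{5}\right) 0 = \left(\frac{17}{3} + 13 \sqrt{5}\right) 0 = 0$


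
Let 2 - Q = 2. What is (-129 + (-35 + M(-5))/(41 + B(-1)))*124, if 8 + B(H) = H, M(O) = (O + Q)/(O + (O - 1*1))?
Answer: -354857/22 ≈ -16130.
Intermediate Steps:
Q = 0 (Q = 2 - 1*2 = 2 - 2 = 0)
M(O) = O/(-1 + 2*O) (M(O) = (O + 0)/(O + (O - 1*1)) = O/(O + (O - 1)) = O/(O + (-1 + O)) = O/(-1 + 2*O))
B(H) = -8 + H
(-129 + (-35 + M(-5))/(41 + B(-1)))*124 = (-129 + (-35 - 5/(-1 + 2*(-5)))/(41 + (-8 - 1)))*124 = (-129 + (-35 - 5/(-1 - 10))/(41 - 9))*124 = (-129 + (-35 - 5/(-11))/32)*124 = (-129 + (-35 - 5*(-1/11))*(1/32))*124 = (-129 + (-35 + 5/11)*(1/32))*124 = (-129 - 380/11*1/32)*124 = (-129 - 95/88)*124 = -11447/88*124 = -354857/22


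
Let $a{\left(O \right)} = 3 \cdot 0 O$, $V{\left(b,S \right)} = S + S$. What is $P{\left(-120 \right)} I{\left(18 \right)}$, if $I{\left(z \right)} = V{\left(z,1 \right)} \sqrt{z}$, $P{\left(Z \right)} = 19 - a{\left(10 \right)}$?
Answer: $114 \sqrt{2} \approx 161.22$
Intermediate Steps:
$V{\left(b,S \right)} = 2 S$
$a{\left(O \right)} = 0$ ($a{\left(O \right)} = 0 O = 0$)
$P{\left(Z \right)} = 19$ ($P{\left(Z \right)} = 19 - 0 = 19 + 0 = 19$)
$I{\left(z \right)} = 2 \sqrt{z}$ ($I{\left(z \right)} = 2 \cdot 1 \sqrt{z} = 2 \sqrt{z}$)
$P{\left(-120 \right)} I{\left(18 \right)} = 19 \cdot 2 \sqrt{18} = 19 \cdot 2 \cdot 3 \sqrt{2} = 19 \cdot 6 \sqrt{2} = 114 \sqrt{2}$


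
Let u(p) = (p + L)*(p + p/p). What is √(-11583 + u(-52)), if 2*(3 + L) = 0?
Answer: I*√8778 ≈ 93.691*I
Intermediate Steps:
L = -3 (L = -3 + (½)*0 = -3 + 0 = -3)
u(p) = (1 + p)*(-3 + p) (u(p) = (p - 3)*(p + p/p) = (-3 + p)*(p + 1) = (-3 + p)*(1 + p) = (1 + p)*(-3 + p))
√(-11583 + u(-52)) = √(-11583 + (-3 + (-52)² - 2*(-52))) = √(-11583 + (-3 + 2704 + 104)) = √(-11583 + 2805) = √(-8778) = I*√8778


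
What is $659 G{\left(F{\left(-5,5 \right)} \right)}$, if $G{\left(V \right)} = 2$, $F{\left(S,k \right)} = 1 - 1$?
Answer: $1318$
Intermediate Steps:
$F{\left(S,k \right)} = 0$ ($F{\left(S,k \right)} = 1 - 1 = 0$)
$659 G{\left(F{\left(-5,5 \right)} \right)} = 659 \cdot 2 = 1318$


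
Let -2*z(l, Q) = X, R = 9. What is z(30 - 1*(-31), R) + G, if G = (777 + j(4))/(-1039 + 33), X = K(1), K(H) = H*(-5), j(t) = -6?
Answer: 872/503 ≈ 1.7336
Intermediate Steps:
K(H) = -5*H
X = -5 (X = -5*1 = -5)
z(l, Q) = 5/2 (z(l, Q) = -½*(-5) = 5/2)
G = -771/1006 (G = (777 - 6)/(-1039 + 33) = 771/(-1006) = 771*(-1/1006) = -771/1006 ≈ -0.76640)
z(30 - 1*(-31), R) + G = 5/2 - 771/1006 = 872/503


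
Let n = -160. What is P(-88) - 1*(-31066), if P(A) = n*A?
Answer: 45146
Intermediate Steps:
P(A) = -160*A
P(-88) - 1*(-31066) = -160*(-88) - 1*(-31066) = 14080 + 31066 = 45146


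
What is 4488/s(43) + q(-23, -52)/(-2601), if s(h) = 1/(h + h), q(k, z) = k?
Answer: 1003902791/2601 ≈ 3.8597e+5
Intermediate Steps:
s(h) = 1/(2*h)
4488/s(43) + q(-23, -52)/(-2601) = 4488/(((½)/43)) - 23/(-2601) = 4488/(((½)*(1/43))) - 23*(-1/2601) = 4488/(1/86) + 23/2601 = 4488*86 + 23/2601 = 385968 + 23/2601 = 1003902791/2601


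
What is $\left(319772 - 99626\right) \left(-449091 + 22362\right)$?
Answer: $-93942682434$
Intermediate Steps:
$\left(319772 - 99626\right) \left(-449091 + 22362\right) = 220146 \left(-426729\right) = -93942682434$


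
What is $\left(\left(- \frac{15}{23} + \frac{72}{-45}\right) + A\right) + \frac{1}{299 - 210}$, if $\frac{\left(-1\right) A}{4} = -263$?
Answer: $\frac{10744284}{10235} \approx 1049.8$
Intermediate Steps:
$A = 1052$ ($A = \left(-4\right) \left(-263\right) = 1052$)
$\left(\left(- \frac{15}{23} + \frac{72}{-45}\right) + A\right) + \frac{1}{299 - 210} = \left(\left(- \frac{15}{23} + \frac{72}{-45}\right) + 1052\right) + \frac{1}{299 - 210} = \left(\left(\left(-15\right) \frac{1}{23} + 72 \left(- \frac{1}{45}\right)\right) + 1052\right) + \frac{1}{89} = \left(\left(- \frac{15}{23} - \frac{8}{5}\right) + 1052\right) + \frac{1}{89} = \left(- \frac{259}{115} + 1052\right) + \frac{1}{89} = \frac{120721}{115} + \frac{1}{89} = \frac{10744284}{10235}$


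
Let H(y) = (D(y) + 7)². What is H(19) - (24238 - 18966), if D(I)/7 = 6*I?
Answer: 642753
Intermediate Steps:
D(I) = 42*I (D(I) = 7*(6*I) = 42*I)
H(y) = (7 + 42*y)² (H(y) = (42*y + 7)² = (7 + 42*y)²)
H(19) - (24238 - 18966) = 49*(1 + 6*19)² - (24238 - 18966) = 49*(1 + 114)² - 1*5272 = 49*115² - 5272 = 49*13225 - 5272 = 648025 - 5272 = 642753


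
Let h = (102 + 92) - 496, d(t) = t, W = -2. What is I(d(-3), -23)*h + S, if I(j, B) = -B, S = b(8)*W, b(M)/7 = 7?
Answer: -7044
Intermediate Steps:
b(M) = 49 (b(M) = 7*7 = 49)
S = -98 (S = 49*(-2) = -98)
h = -302 (h = 194 - 496 = -302)
I(d(-3), -23)*h + S = -1*(-23)*(-302) - 98 = 23*(-302) - 98 = -6946 - 98 = -7044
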